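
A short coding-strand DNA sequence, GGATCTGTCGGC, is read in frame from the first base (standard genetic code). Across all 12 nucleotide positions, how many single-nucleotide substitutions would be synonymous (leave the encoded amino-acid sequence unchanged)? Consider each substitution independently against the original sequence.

Codon 1 (GGA, Gly): 3 synonymous substitutions.
Codon 2 (TCT, Ser): 3 synonymous substitutions.
Codon 3 (GTC, Val): 3 synonymous substitutions.
Codon 4 (GGC, Gly): 3 synonymous substitutions.
Total: 3 + 3 + 3 + 3 = 12.

12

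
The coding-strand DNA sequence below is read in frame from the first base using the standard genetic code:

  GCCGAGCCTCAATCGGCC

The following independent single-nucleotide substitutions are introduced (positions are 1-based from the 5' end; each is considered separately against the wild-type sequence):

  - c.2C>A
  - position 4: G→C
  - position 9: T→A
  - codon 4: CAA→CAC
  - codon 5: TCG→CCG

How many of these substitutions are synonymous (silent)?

1

Codon 1: GCC (Ala) → GAC (Asp) — missense.
Codon 2: GAG (Glu) → CAG (Gln) — missense.
Codon 3: CCT (Pro) → CCA (Pro) — synonymous.
Codon 4: CAA (Gln) → CAC (His) — missense.
Codon 5: TCG (Ser) → CCG (Pro) — missense.
Synonymous: 1 of 5.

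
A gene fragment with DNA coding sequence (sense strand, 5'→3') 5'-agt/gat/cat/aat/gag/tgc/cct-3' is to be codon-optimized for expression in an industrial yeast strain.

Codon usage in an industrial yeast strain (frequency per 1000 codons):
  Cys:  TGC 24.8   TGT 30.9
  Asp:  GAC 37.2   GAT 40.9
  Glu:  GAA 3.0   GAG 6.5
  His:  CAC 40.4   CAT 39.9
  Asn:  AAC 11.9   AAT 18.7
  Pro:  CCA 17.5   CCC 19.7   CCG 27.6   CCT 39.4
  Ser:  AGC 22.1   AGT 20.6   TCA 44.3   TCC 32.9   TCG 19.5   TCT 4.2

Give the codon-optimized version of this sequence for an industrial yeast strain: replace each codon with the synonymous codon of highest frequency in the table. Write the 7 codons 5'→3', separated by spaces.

TCA GAT CAC AAT GAG TGT CCT

Codon 1 (Ser): best is TCA at 44.3.
Codon 2 (Asp): best is GAT at 40.9.
Codon 3 (His): best is CAC at 40.4.
Codon 4 (Asn): best is AAT at 18.7.
Codon 5 (Glu): best is GAG at 6.5.
Codon 6 (Cys): best is TGT at 30.9.
Codon 7 (Pro): best is CCT at 39.4.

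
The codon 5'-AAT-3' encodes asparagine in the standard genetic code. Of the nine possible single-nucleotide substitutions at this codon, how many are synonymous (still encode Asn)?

1

Position 1: none → 0 synonymous.
Position 2: none → 0 synonymous.
Position 3: AAC → 1 synonymous.
Total: 0 + 0 + 1 = 1.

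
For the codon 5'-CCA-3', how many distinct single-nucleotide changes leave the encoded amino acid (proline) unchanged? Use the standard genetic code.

3

Position 1: none → 0 synonymous.
Position 2: none → 0 synonymous.
Position 3: CCT, CCC, CCG → 3 synonymous.
Total: 0 + 0 + 3 = 3.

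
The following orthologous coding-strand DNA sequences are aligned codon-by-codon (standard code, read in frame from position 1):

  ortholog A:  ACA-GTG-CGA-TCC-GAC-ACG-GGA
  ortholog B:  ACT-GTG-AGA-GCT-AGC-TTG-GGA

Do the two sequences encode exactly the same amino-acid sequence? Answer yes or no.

Codon 1: ACA Thr / ACT Thr — synonymous.
Codon 2: GTG Val / GTG Val — identical.
Codon 3: CGA Arg / AGA Arg — synonymous.
Codon 4: TCC Ser / GCT Ala — nonsynonymous.
Codon 5: GAC Asp / AGC Ser — nonsynonymous.
Codon 6: ACG Thr / TTG Leu — nonsynonymous.
Codon 7: GGA Gly / GGA Gly — identical.
Nonsynonymous differences: 3 → different protein.

no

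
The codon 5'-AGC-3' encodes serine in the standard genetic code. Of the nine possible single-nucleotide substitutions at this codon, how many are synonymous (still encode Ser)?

Position 1: none → 0 synonymous.
Position 2: none → 0 synonymous.
Position 3: AGT → 1 synonymous.
Total: 0 + 0 + 1 = 1.

1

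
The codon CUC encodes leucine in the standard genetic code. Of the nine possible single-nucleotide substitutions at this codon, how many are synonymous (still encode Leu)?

Position 1: none → 0 synonymous.
Position 2: none → 0 synonymous.
Position 3: CUU, CUA, CUG → 3 synonymous.
Total: 0 + 0 + 3 = 3.

3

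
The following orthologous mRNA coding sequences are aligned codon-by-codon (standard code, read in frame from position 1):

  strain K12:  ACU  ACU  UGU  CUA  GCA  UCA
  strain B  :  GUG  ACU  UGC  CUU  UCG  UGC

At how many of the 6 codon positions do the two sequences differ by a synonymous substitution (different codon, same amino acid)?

Codon 1: ACU Thr / GUG Val — nonsynonymous.
Codon 2: ACU Thr / ACU Thr — identical.
Codon 3: UGU Cys / UGC Cys — synonymous.
Codon 4: CUA Leu / CUU Leu — synonymous.
Codon 5: GCA Ala / UCG Ser — nonsynonymous.
Codon 6: UCA Ser / UGC Cys — nonsynonymous.
Synonymous differences: 2.

2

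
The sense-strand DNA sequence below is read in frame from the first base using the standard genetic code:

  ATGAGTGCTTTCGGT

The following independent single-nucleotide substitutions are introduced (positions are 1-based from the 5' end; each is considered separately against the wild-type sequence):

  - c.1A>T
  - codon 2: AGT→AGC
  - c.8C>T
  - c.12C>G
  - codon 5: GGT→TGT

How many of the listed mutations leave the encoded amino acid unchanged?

Codon 1: ATG (Met) → TTG (Leu) — missense.
Codon 2: AGT (Ser) → AGC (Ser) — synonymous.
Codon 3: GCT (Ala) → GTT (Val) — missense.
Codon 4: TTC (Phe) → TTG (Leu) — missense.
Codon 5: GGT (Gly) → TGT (Cys) — missense.
Synonymous: 1 of 5.

1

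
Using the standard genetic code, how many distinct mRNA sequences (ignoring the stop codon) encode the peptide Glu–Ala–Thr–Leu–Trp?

Glu: 2 codons.
Ala: 4 codons.
Thr: 4 codons.
Leu: 6 codons.
Trp: 1 codon.
2 × 4 × 4 × 6 × 1 = 192.

192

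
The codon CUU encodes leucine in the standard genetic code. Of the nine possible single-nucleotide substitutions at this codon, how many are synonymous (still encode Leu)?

3

Position 1: none → 0 synonymous.
Position 2: none → 0 synonymous.
Position 3: CUC, CUA, CUG → 3 synonymous.
Total: 0 + 0 + 3 = 3.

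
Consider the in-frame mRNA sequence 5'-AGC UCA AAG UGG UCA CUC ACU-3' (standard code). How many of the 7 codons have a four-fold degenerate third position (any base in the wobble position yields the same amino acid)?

Codon 1 AGC (Ser): third position 2-fold.
Codon 2 UCA (Ser): third position 4-fold.
Codon 3 AAG (Lys): third position 2-fold.
Codon 4 UGG (Trp): third position 1-fold.
Codon 5 UCA (Ser): third position 4-fold.
Codon 6 CUC (Leu): third position 4-fold.
Codon 7 ACU (Thr): third position 4-fold.
Four-fold degenerate third positions: 4.

4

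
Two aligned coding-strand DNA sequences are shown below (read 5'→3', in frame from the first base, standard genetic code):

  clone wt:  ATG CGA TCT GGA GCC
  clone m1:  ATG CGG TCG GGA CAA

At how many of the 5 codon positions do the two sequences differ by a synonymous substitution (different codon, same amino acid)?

2

Codon 1: ATG Met / ATG Met — identical.
Codon 2: CGA Arg / CGG Arg — synonymous.
Codon 3: TCT Ser / TCG Ser — synonymous.
Codon 4: GGA Gly / GGA Gly — identical.
Codon 5: GCC Ala / CAA Gln — nonsynonymous.
Synonymous differences: 2.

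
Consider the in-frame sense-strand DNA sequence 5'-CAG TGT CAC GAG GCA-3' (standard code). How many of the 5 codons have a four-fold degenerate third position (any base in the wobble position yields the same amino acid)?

1

Codon 1 CAG (Gln): third position 2-fold.
Codon 2 TGT (Cys): third position 2-fold.
Codon 3 CAC (His): third position 2-fold.
Codon 4 GAG (Glu): third position 2-fold.
Codon 5 GCA (Ala): third position 4-fold.
Four-fold degenerate third positions: 1.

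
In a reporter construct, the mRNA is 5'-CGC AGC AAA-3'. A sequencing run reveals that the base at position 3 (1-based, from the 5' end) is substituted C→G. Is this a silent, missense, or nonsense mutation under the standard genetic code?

silent

Position 3 falls in codon 1: CGC → Arg.
After the substitution the codon is CGG → Arg.
Both encode Arg, so the change is synonymous.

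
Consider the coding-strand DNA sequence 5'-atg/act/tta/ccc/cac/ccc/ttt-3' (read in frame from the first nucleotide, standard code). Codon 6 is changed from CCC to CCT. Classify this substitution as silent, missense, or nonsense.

silent

Position 18 falls in codon 6: CCC → Pro.
After the substitution the codon is CCT → Pro.
Both encode Pro, so the change is synonymous.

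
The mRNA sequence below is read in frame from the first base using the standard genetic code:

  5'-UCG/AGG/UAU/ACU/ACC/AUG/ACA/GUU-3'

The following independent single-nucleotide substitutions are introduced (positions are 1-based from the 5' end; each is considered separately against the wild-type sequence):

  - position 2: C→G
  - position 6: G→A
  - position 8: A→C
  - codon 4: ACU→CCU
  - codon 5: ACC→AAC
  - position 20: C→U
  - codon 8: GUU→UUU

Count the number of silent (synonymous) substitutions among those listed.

1

Codon 1: UCG (Ser) → UGG (Trp) — missense.
Codon 2: AGG (Arg) → AGA (Arg) — synonymous.
Codon 3: UAU (Tyr) → UCU (Ser) — missense.
Codon 4: ACU (Thr) → CCU (Pro) — missense.
Codon 5: ACC (Thr) → AAC (Asn) — missense.
Codon 7: ACA (Thr) → AUA (Ile) — missense.
Codon 8: GUU (Val) → UUU (Phe) — missense.
Synonymous: 1 of 7.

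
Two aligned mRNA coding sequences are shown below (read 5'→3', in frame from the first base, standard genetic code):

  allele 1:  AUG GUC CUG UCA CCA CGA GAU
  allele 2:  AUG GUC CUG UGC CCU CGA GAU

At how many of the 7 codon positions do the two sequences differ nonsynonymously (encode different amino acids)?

Codon 1: AUG Met / AUG Met — identical.
Codon 2: GUC Val / GUC Val — identical.
Codon 3: CUG Leu / CUG Leu — identical.
Codon 4: UCA Ser / UGC Cys — nonsynonymous.
Codon 5: CCA Pro / CCU Pro — synonymous.
Codon 6: CGA Arg / CGA Arg — identical.
Codon 7: GAU Asp / GAU Asp — identical.
Nonsynonymous differences: 1.

1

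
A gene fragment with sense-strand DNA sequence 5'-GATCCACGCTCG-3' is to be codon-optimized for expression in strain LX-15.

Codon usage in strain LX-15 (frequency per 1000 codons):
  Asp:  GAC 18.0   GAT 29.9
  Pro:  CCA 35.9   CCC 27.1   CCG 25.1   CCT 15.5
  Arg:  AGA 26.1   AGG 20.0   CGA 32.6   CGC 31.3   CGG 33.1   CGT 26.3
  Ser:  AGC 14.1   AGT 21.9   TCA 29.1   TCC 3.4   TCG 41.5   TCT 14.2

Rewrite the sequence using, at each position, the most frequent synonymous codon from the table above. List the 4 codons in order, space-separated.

Codon 1 (Asp): best is GAT at 29.9.
Codon 2 (Pro): best is CCA at 35.9.
Codon 3 (Arg): best is CGG at 33.1.
Codon 4 (Ser): best is TCG at 41.5.

GAT CCA CGG TCG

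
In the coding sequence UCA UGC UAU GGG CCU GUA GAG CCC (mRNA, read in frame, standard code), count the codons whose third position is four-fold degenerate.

5

Codon 1 UCA (Ser): third position 4-fold.
Codon 2 UGC (Cys): third position 2-fold.
Codon 3 UAU (Tyr): third position 2-fold.
Codon 4 GGG (Gly): third position 4-fold.
Codon 5 CCU (Pro): third position 4-fold.
Codon 6 GUA (Val): third position 4-fold.
Codon 7 GAG (Glu): third position 2-fold.
Codon 8 CCC (Pro): third position 4-fold.
Four-fold degenerate third positions: 5.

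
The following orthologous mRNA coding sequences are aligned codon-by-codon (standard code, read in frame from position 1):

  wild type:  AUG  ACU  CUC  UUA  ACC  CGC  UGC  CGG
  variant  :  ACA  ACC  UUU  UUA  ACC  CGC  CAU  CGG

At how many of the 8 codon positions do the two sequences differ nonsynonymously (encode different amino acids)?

Codon 1: AUG Met / ACA Thr — nonsynonymous.
Codon 2: ACU Thr / ACC Thr — synonymous.
Codon 3: CUC Leu / UUU Phe — nonsynonymous.
Codon 4: UUA Leu / UUA Leu — identical.
Codon 5: ACC Thr / ACC Thr — identical.
Codon 6: CGC Arg / CGC Arg — identical.
Codon 7: UGC Cys / CAU His — nonsynonymous.
Codon 8: CGG Arg / CGG Arg — identical.
Nonsynonymous differences: 3.

3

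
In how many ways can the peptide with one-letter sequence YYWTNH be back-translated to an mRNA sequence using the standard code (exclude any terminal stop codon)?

64

Tyr: 2 codons.
Tyr: 2 codons.
Trp: 1 codon.
Thr: 4 codons.
Asn: 2 codons.
His: 2 codons.
2 × 2 × 1 × 4 × 2 × 2 = 64.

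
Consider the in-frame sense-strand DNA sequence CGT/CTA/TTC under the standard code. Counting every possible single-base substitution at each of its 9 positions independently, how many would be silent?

8

Codon 1 (CGT, Arg): 3 synonymous substitutions.
Codon 2 (CTA, Leu): 4 synonymous substitutions.
Codon 3 (TTC, Phe): 1 synonymous substitution.
Total: 3 + 4 + 1 = 8.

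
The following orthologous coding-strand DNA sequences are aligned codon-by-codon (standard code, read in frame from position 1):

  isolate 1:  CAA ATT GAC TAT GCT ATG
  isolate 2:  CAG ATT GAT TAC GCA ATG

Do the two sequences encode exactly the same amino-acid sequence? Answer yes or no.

Codon 1: CAA Gln / CAG Gln — synonymous.
Codon 2: ATT Ile / ATT Ile — identical.
Codon 3: GAC Asp / GAT Asp — synonymous.
Codon 4: TAT Tyr / TAC Tyr — synonymous.
Codon 5: GCT Ala / GCA Ala — synonymous.
Codon 6: ATG Met / ATG Met — identical.
Nonsynonymous differences: 0 → same protein.

yes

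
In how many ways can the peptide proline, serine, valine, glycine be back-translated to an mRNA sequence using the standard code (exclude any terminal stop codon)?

384

Pro: 4 codons.
Ser: 6 codons.
Val: 4 codons.
Gly: 4 codons.
4 × 6 × 4 × 4 = 384.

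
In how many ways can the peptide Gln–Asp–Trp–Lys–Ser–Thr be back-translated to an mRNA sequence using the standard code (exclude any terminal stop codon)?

Gln: 2 codons.
Asp: 2 codons.
Trp: 1 codon.
Lys: 2 codons.
Ser: 6 codons.
Thr: 4 codons.
2 × 2 × 1 × 2 × 6 × 4 = 192.

192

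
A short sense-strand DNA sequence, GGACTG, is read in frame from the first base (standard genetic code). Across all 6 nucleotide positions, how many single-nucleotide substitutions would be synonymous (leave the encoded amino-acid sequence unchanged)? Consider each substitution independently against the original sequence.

Codon 1 (GGA, Gly): 3 synonymous substitutions.
Codon 2 (CTG, Leu): 4 synonymous substitutions.
Total: 3 + 4 = 7.

7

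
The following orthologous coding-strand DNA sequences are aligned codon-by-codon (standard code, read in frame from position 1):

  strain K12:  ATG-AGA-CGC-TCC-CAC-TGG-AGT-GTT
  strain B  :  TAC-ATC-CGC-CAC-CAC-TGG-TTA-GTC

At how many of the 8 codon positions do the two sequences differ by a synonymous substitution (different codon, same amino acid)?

Codon 1: ATG Met / TAC Tyr — nonsynonymous.
Codon 2: AGA Arg / ATC Ile — nonsynonymous.
Codon 3: CGC Arg / CGC Arg — identical.
Codon 4: TCC Ser / CAC His — nonsynonymous.
Codon 5: CAC His / CAC His — identical.
Codon 6: TGG Trp / TGG Trp — identical.
Codon 7: AGT Ser / TTA Leu — nonsynonymous.
Codon 8: GTT Val / GTC Val — synonymous.
Synonymous differences: 1.

1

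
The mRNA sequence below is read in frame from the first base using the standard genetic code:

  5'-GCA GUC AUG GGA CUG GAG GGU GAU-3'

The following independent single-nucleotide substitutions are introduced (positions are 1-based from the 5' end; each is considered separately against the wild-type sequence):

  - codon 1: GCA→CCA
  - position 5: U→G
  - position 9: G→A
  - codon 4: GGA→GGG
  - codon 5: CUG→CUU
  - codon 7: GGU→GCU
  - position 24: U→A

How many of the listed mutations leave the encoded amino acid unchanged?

2

Codon 1: GCA (Ala) → CCA (Pro) — missense.
Codon 2: GUC (Val) → GGC (Gly) — missense.
Codon 3: AUG (Met) → AUA (Ile) — missense.
Codon 4: GGA (Gly) → GGG (Gly) — synonymous.
Codon 5: CUG (Leu) → CUU (Leu) — synonymous.
Codon 7: GGU (Gly) → GCU (Ala) — missense.
Codon 8: GAU (Asp) → GAA (Glu) — missense.
Synonymous: 2 of 7.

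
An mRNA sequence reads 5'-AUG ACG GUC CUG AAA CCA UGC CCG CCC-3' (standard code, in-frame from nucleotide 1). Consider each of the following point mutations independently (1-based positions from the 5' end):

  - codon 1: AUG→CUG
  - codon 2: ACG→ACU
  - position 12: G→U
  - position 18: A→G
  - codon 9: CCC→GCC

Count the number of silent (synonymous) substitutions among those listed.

3

Codon 1: AUG (Met) → CUG (Leu) — missense.
Codon 2: ACG (Thr) → ACU (Thr) — synonymous.
Codon 4: CUG (Leu) → CUU (Leu) — synonymous.
Codon 6: CCA (Pro) → CCG (Pro) — synonymous.
Codon 9: CCC (Pro) → GCC (Ala) — missense.
Synonymous: 3 of 5.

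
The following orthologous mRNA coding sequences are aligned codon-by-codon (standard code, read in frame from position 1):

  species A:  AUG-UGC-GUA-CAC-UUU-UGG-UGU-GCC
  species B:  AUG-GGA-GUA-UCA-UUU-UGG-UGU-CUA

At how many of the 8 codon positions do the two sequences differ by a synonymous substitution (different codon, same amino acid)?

0

Codon 1: AUG Met / AUG Met — identical.
Codon 2: UGC Cys / GGA Gly — nonsynonymous.
Codon 3: GUA Val / GUA Val — identical.
Codon 4: CAC His / UCA Ser — nonsynonymous.
Codon 5: UUU Phe / UUU Phe — identical.
Codon 6: UGG Trp / UGG Trp — identical.
Codon 7: UGU Cys / UGU Cys — identical.
Codon 8: GCC Ala / CUA Leu — nonsynonymous.
Synonymous differences: 0.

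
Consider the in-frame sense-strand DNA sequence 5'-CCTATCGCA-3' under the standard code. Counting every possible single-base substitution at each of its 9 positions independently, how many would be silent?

8

Codon 1 (CCT, Pro): 3 synonymous substitutions.
Codon 2 (ATC, Ile): 2 synonymous substitutions.
Codon 3 (GCA, Ala): 3 synonymous substitutions.
Total: 3 + 2 + 3 = 8.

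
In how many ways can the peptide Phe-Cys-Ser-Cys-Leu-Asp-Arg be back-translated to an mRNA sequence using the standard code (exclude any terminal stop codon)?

Phe: 2 codons.
Cys: 2 codons.
Ser: 6 codons.
Cys: 2 codons.
Leu: 6 codons.
Asp: 2 codons.
Arg: 6 codons.
2 × 2 × 6 × 2 × 6 × 2 × 6 = 3456.

3456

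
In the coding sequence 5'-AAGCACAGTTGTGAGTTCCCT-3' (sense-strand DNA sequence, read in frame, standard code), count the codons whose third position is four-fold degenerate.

Codon 1 AAG (Lys): third position 2-fold.
Codon 2 CAC (His): third position 2-fold.
Codon 3 AGT (Ser): third position 2-fold.
Codon 4 TGT (Cys): third position 2-fold.
Codon 5 GAG (Glu): third position 2-fold.
Codon 6 TTC (Phe): third position 2-fold.
Codon 7 CCT (Pro): third position 4-fold.
Four-fold degenerate third positions: 1.

1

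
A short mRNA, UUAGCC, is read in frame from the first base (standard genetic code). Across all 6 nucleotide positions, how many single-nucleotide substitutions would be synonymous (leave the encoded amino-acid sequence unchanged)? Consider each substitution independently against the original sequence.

5

Codon 1 (UUA, Leu): 2 synonymous substitutions.
Codon 2 (GCC, Ala): 3 synonymous substitutions.
Total: 2 + 3 = 5.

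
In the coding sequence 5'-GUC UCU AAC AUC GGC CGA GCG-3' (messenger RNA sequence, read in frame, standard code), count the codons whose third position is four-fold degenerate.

Codon 1 GUC (Val): third position 4-fold.
Codon 2 UCU (Ser): third position 4-fold.
Codon 3 AAC (Asn): third position 2-fold.
Codon 4 AUC (Ile): third position 3-fold.
Codon 5 GGC (Gly): third position 4-fold.
Codon 6 CGA (Arg): third position 4-fold.
Codon 7 GCG (Ala): third position 4-fold.
Four-fold degenerate third positions: 5.

5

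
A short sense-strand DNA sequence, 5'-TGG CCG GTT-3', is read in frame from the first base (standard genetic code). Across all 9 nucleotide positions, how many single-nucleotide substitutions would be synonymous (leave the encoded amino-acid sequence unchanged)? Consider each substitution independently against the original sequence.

6

Codon 1 (TGG, Trp): 0 synonymous substitutions.
Codon 2 (CCG, Pro): 3 synonymous substitutions.
Codon 3 (GTT, Val): 3 synonymous substitutions.
Total: 0 + 3 + 3 = 6.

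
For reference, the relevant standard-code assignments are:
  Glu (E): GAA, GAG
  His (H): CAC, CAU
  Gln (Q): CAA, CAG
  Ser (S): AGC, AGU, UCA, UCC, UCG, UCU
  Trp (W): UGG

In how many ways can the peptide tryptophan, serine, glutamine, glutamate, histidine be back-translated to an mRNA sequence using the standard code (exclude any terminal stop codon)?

Trp: 1 codon.
Ser: 6 codons.
Gln: 2 codons.
Glu: 2 codons.
His: 2 codons.
1 × 6 × 2 × 2 × 2 = 48.

48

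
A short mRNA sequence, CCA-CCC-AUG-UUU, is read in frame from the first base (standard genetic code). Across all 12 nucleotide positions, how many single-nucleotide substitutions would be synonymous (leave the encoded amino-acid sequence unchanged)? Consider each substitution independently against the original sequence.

7

Codon 1 (CCA, Pro): 3 synonymous substitutions.
Codon 2 (CCC, Pro): 3 synonymous substitutions.
Codon 3 (AUG, Met): 0 synonymous substitutions.
Codon 4 (UUU, Phe): 1 synonymous substitution.
Total: 3 + 3 + 0 + 1 = 7.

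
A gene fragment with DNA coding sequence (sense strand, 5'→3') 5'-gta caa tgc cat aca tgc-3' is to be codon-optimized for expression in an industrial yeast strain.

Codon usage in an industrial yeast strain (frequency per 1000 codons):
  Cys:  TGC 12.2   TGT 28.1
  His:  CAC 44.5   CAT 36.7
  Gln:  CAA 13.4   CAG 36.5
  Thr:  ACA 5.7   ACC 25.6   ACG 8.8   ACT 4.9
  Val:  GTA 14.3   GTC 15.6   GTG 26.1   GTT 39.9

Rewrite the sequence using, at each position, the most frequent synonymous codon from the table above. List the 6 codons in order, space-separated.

Codon 1 (Val): best is GTT at 39.9.
Codon 2 (Gln): best is CAG at 36.5.
Codon 3 (Cys): best is TGT at 28.1.
Codon 4 (His): best is CAC at 44.5.
Codon 5 (Thr): best is ACC at 25.6.
Codon 6 (Cys): best is TGT at 28.1.

GTT CAG TGT CAC ACC TGT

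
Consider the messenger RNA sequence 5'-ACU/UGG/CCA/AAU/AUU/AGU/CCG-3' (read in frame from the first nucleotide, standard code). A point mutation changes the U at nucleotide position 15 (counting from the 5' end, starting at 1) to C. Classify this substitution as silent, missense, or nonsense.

Position 15 falls in codon 5: AUU → Ile.
After the substitution the codon is AUC → Ile.
Both encode Ile, so the change is synonymous.

silent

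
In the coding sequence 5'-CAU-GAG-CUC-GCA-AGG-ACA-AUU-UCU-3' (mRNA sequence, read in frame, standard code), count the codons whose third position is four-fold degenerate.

4

Codon 1 CAU (His): third position 2-fold.
Codon 2 GAG (Glu): third position 2-fold.
Codon 3 CUC (Leu): third position 4-fold.
Codon 4 GCA (Ala): third position 4-fold.
Codon 5 AGG (Arg): third position 2-fold.
Codon 6 ACA (Thr): third position 4-fold.
Codon 7 AUU (Ile): third position 3-fold.
Codon 8 UCU (Ser): third position 4-fold.
Four-fold degenerate third positions: 4.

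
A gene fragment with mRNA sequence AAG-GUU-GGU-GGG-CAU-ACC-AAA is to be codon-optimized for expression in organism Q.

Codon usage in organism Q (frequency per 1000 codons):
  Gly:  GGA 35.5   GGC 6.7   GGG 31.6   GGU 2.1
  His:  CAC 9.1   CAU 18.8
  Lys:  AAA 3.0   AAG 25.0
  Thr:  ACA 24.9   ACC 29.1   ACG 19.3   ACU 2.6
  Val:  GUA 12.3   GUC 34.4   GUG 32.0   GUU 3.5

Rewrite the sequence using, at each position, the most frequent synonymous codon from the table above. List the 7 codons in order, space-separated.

Codon 1 (Lys): best is AAG at 25.0.
Codon 2 (Val): best is GUC at 34.4.
Codon 3 (Gly): best is GGA at 35.5.
Codon 4 (Gly): best is GGA at 35.5.
Codon 5 (His): best is CAU at 18.8.
Codon 6 (Thr): best is ACC at 29.1.
Codon 7 (Lys): best is AAG at 25.0.

AAG GUC GGA GGA CAU ACC AAG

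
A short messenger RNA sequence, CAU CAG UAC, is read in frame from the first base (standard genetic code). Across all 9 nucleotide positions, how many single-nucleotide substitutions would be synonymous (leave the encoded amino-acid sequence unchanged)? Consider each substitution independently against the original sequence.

Codon 1 (CAU, His): 1 synonymous substitution.
Codon 2 (CAG, Gln): 1 synonymous substitution.
Codon 3 (UAC, Tyr): 1 synonymous substitution.
Total: 1 + 1 + 1 = 3.

3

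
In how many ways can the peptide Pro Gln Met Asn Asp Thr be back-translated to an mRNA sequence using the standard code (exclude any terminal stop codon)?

128

Pro: 4 codons.
Gln: 2 codons.
Met: 1 codon.
Asn: 2 codons.
Asp: 2 codons.
Thr: 4 codons.
4 × 2 × 1 × 2 × 2 × 4 = 128.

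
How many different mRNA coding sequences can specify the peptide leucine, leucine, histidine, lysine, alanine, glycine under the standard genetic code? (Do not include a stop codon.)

2304

Leu: 6 codons.
Leu: 6 codons.
His: 2 codons.
Lys: 2 codons.
Ala: 4 codons.
Gly: 4 codons.
6 × 6 × 2 × 2 × 4 × 4 = 2304.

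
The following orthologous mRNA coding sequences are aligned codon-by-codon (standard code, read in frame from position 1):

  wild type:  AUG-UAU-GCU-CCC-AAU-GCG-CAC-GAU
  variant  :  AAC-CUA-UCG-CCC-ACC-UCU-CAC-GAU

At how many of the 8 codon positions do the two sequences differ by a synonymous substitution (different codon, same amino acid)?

Codon 1: AUG Met / AAC Asn — nonsynonymous.
Codon 2: UAU Tyr / CUA Leu — nonsynonymous.
Codon 3: GCU Ala / UCG Ser — nonsynonymous.
Codon 4: CCC Pro / CCC Pro — identical.
Codon 5: AAU Asn / ACC Thr — nonsynonymous.
Codon 6: GCG Ala / UCU Ser — nonsynonymous.
Codon 7: CAC His / CAC His — identical.
Codon 8: GAU Asp / GAU Asp — identical.
Synonymous differences: 0.

0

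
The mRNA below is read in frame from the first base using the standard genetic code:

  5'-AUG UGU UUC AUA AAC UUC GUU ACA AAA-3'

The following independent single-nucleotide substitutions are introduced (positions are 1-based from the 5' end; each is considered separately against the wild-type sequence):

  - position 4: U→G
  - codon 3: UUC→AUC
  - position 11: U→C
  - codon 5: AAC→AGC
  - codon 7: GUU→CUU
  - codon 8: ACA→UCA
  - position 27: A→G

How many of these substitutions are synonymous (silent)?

1

Codon 2: UGU (Cys) → GGU (Gly) — missense.
Codon 3: UUC (Phe) → AUC (Ile) — missense.
Codon 4: AUA (Ile) → ACA (Thr) — missense.
Codon 5: AAC (Asn) → AGC (Ser) — missense.
Codon 7: GUU (Val) → CUU (Leu) — missense.
Codon 8: ACA (Thr) → UCA (Ser) — missense.
Codon 9: AAA (Lys) → AAG (Lys) — synonymous.
Synonymous: 1 of 7.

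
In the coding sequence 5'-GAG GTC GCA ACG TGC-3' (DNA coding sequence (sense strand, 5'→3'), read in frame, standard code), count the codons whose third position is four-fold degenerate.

3

Codon 1 GAG (Glu): third position 2-fold.
Codon 2 GTC (Val): third position 4-fold.
Codon 3 GCA (Ala): third position 4-fold.
Codon 4 ACG (Thr): third position 4-fold.
Codon 5 TGC (Cys): third position 2-fold.
Four-fold degenerate third positions: 3.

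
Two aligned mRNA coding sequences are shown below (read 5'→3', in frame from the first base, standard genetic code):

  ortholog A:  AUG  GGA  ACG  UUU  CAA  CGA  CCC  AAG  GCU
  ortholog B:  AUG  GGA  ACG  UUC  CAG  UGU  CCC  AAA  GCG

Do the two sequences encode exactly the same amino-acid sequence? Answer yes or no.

Codon 1: AUG Met / AUG Met — identical.
Codon 2: GGA Gly / GGA Gly — identical.
Codon 3: ACG Thr / ACG Thr — identical.
Codon 4: UUU Phe / UUC Phe — synonymous.
Codon 5: CAA Gln / CAG Gln — synonymous.
Codon 6: CGA Arg / UGU Cys — nonsynonymous.
Codon 7: CCC Pro / CCC Pro — identical.
Codon 8: AAG Lys / AAA Lys — synonymous.
Codon 9: GCU Ala / GCG Ala — synonymous.
Nonsynonymous differences: 1 → different protein.

no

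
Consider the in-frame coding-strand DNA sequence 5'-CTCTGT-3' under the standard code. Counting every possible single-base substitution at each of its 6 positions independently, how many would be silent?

4

Codon 1 (CTC, Leu): 3 synonymous substitutions.
Codon 2 (TGT, Cys): 1 synonymous substitution.
Total: 3 + 1 = 4.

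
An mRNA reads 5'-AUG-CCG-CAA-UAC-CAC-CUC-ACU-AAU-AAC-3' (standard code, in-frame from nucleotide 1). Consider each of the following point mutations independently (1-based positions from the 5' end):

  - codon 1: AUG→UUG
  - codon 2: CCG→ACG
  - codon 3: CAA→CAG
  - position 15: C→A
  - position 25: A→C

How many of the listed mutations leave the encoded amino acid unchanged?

Codon 1: AUG (Met) → UUG (Leu) — missense.
Codon 2: CCG (Pro) → ACG (Thr) — missense.
Codon 3: CAA (Gln) → CAG (Gln) — synonymous.
Codon 5: CAC (His) → CAA (Gln) — missense.
Codon 9: AAC (Asn) → CAC (His) — missense.
Synonymous: 1 of 5.

1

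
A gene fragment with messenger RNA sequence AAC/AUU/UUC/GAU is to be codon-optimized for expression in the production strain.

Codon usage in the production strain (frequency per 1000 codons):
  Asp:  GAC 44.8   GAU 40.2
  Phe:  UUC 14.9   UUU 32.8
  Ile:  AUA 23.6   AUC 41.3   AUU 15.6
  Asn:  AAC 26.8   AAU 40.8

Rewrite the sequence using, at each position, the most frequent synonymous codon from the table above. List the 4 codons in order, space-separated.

Codon 1 (Asn): best is AAU at 40.8.
Codon 2 (Ile): best is AUC at 41.3.
Codon 3 (Phe): best is UUU at 32.8.
Codon 4 (Asp): best is GAC at 44.8.

AAU AUC UUU GAC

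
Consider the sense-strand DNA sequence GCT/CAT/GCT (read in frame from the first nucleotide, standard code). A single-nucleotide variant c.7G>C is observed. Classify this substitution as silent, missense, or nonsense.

Position 7 falls in codon 3: GCT → Ala.
After the substitution the codon is CCT → Pro.
Ala ≠ Pro, so this is a missense mutation.

missense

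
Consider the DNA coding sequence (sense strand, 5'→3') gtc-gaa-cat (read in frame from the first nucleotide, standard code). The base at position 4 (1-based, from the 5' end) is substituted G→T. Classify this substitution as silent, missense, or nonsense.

nonsense

Position 4 falls in codon 2: GAA → Glu.
After the substitution the codon is TAA → Stop.
The new codon is a stop codon, so this is a nonsense mutation.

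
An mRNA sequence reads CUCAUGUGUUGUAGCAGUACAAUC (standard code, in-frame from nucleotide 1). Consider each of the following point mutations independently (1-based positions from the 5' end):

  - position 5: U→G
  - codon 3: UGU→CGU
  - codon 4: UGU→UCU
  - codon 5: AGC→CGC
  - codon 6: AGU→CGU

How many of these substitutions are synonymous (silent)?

Codon 2: AUG (Met) → AGG (Arg) — missense.
Codon 3: UGU (Cys) → CGU (Arg) — missense.
Codon 4: UGU (Cys) → UCU (Ser) — missense.
Codon 5: AGC (Ser) → CGC (Arg) — missense.
Codon 6: AGU (Ser) → CGU (Arg) — missense.
Synonymous: 0 of 5.

0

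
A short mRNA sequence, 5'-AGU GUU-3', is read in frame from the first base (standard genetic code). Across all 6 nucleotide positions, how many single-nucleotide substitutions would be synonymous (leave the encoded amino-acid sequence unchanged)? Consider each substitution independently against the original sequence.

Codon 1 (AGU, Ser): 1 synonymous substitution.
Codon 2 (GUU, Val): 3 synonymous substitutions.
Total: 1 + 3 = 4.

4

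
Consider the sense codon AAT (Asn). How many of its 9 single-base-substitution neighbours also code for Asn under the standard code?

Position 1: none → 0 synonymous.
Position 2: none → 0 synonymous.
Position 3: AAC → 1 synonymous.
Total: 0 + 0 + 1 = 1.

1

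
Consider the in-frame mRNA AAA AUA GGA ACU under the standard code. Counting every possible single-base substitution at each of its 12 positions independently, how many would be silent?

9

Codon 1 (AAA, Lys): 1 synonymous substitution.
Codon 2 (AUA, Ile): 2 synonymous substitutions.
Codon 3 (GGA, Gly): 3 synonymous substitutions.
Codon 4 (ACU, Thr): 3 synonymous substitutions.
Total: 1 + 2 + 3 + 3 = 9.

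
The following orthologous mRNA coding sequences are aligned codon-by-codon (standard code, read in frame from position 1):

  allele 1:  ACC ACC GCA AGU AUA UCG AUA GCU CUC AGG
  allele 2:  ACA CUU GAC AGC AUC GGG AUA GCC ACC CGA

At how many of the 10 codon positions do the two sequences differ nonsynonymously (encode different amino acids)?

Codon 1: ACC Thr / ACA Thr — synonymous.
Codon 2: ACC Thr / CUU Leu — nonsynonymous.
Codon 3: GCA Ala / GAC Asp — nonsynonymous.
Codon 4: AGU Ser / AGC Ser — synonymous.
Codon 5: AUA Ile / AUC Ile — synonymous.
Codon 6: UCG Ser / GGG Gly — nonsynonymous.
Codon 7: AUA Ile / AUA Ile — identical.
Codon 8: GCU Ala / GCC Ala — synonymous.
Codon 9: CUC Leu / ACC Thr — nonsynonymous.
Codon 10: AGG Arg / CGA Arg — synonymous.
Nonsynonymous differences: 4.

4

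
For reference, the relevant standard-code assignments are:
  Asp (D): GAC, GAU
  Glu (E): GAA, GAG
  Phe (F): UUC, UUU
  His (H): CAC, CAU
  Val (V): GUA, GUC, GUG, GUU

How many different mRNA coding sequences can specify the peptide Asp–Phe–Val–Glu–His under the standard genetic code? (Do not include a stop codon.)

Asp: 2 codons.
Phe: 2 codons.
Val: 4 codons.
Glu: 2 codons.
His: 2 codons.
2 × 2 × 4 × 2 × 2 = 64.

64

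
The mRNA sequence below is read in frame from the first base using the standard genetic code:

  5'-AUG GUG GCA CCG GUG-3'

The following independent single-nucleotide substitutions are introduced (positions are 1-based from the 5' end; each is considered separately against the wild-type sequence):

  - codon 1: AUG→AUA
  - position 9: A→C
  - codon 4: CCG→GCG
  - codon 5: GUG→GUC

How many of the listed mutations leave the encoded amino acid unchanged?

Codon 1: AUG (Met) → AUA (Ile) — missense.
Codon 3: GCA (Ala) → GCC (Ala) — synonymous.
Codon 4: CCG (Pro) → GCG (Ala) — missense.
Codon 5: GUG (Val) → GUC (Val) — synonymous.
Synonymous: 2 of 4.

2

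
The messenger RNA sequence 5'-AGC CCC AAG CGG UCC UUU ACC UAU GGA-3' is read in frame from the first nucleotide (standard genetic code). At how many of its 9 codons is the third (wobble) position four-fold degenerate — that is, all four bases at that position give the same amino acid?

5

Codon 1 AGC (Ser): third position 2-fold.
Codon 2 CCC (Pro): third position 4-fold.
Codon 3 AAG (Lys): third position 2-fold.
Codon 4 CGG (Arg): third position 4-fold.
Codon 5 UCC (Ser): third position 4-fold.
Codon 6 UUU (Phe): third position 2-fold.
Codon 7 ACC (Thr): third position 4-fold.
Codon 8 UAU (Tyr): third position 2-fold.
Codon 9 GGA (Gly): third position 4-fold.
Four-fold degenerate third positions: 5.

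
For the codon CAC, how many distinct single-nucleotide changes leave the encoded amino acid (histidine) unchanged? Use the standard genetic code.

Position 1: none → 0 synonymous.
Position 2: none → 0 synonymous.
Position 3: CAU → 1 synonymous.
Total: 0 + 0 + 1 = 1.

1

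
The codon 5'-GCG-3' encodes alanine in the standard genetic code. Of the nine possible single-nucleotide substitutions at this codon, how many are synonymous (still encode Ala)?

3

Position 1: none → 0 synonymous.
Position 2: none → 0 synonymous.
Position 3: GCU, GCC, GCA → 3 synonymous.
Total: 0 + 0 + 3 = 3.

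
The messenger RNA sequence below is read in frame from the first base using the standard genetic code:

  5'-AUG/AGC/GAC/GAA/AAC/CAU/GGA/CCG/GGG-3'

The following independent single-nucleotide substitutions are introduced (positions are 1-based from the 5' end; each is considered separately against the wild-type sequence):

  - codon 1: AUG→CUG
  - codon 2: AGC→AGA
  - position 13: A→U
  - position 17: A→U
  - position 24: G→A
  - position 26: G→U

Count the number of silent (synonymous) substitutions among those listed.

Codon 1: AUG (Met) → CUG (Leu) — missense.
Codon 2: AGC (Ser) → AGA (Arg) — missense.
Codon 5: AAC (Asn) → UAC (Tyr) — missense.
Codon 6: CAU (His) → CUU (Leu) — missense.
Codon 8: CCG (Pro) → CCA (Pro) — synonymous.
Codon 9: GGG (Gly) → GUG (Val) — missense.
Synonymous: 1 of 6.

1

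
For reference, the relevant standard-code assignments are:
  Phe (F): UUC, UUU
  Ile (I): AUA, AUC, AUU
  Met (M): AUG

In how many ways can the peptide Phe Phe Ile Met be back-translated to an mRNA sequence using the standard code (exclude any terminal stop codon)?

12

Phe: 2 codons.
Phe: 2 codons.
Ile: 3 codons.
Met: 1 codon.
2 × 2 × 3 × 1 = 12.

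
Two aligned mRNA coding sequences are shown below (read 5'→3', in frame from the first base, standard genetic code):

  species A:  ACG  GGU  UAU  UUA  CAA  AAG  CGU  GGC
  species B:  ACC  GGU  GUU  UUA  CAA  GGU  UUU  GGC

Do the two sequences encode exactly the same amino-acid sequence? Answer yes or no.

Codon 1: ACG Thr / ACC Thr — synonymous.
Codon 2: GGU Gly / GGU Gly — identical.
Codon 3: UAU Tyr / GUU Val — nonsynonymous.
Codon 4: UUA Leu / UUA Leu — identical.
Codon 5: CAA Gln / CAA Gln — identical.
Codon 6: AAG Lys / GGU Gly — nonsynonymous.
Codon 7: CGU Arg / UUU Phe — nonsynonymous.
Codon 8: GGC Gly / GGC Gly — identical.
Nonsynonymous differences: 3 → different protein.

no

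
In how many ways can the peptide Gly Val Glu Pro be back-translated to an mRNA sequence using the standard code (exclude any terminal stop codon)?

128

Gly: 4 codons.
Val: 4 codons.
Glu: 2 codons.
Pro: 4 codons.
4 × 4 × 2 × 4 = 128.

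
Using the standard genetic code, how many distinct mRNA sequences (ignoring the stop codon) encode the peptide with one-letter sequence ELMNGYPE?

Glu: 2 codons.
Leu: 6 codons.
Met: 1 codon.
Asn: 2 codons.
Gly: 4 codons.
Tyr: 2 codons.
Pro: 4 codons.
Glu: 2 codons.
2 × 6 × 1 × 2 × 4 × 2 × 4 × 2 = 1536.

1536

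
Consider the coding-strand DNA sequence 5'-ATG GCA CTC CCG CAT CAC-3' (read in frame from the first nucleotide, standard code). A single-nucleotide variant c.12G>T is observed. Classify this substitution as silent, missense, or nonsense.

silent

Position 12 falls in codon 4: CCG → Pro.
After the substitution the codon is CCT → Pro.
Both encode Pro, so the change is synonymous.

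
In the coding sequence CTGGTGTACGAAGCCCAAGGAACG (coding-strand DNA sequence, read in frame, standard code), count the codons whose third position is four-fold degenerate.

Codon 1 CTG (Leu): third position 4-fold.
Codon 2 GTG (Val): third position 4-fold.
Codon 3 TAC (Tyr): third position 2-fold.
Codon 4 GAA (Glu): third position 2-fold.
Codon 5 GCC (Ala): third position 4-fold.
Codon 6 CAA (Gln): third position 2-fold.
Codon 7 GGA (Gly): third position 4-fold.
Codon 8 ACG (Thr): third position 4-fold.
Four-fold degenerate third positions: 5.

5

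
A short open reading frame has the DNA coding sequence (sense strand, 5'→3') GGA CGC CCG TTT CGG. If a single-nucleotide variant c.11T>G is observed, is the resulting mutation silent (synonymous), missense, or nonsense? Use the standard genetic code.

missense

Position 11 falls in codon 4: TTT → Phe.
After the substitution the codon is TGT → Cys.
Phe ≠ Cys, so this is a missense mutation.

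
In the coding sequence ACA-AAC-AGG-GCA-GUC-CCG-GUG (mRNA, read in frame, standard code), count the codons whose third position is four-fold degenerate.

5

Codon 1 ACA (Thr): third position 4-fold.
Codon 2 AAC (Asn): third position 2-fold.
Codon 3 AGG (Arg): third position 2-fold.
Codon 4 GCA (Ala): third position 4-fold.
Codon 5 GUC (Val): third position 4-fold.
Codon 6 CCG (Pro): third position 4-fold.
Codon 7 GUG (Val): third position 4-fold.
Four-fold degenerate third positions: 5.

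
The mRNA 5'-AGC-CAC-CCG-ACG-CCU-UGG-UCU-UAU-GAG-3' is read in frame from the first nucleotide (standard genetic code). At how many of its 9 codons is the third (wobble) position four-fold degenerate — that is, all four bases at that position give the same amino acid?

4

Codon 1 AGC (Ser): third position 2-fold.
Codon 2 CAC (His): third position 2-fold.
Codon 3 CCG (Pro): third position 4-fold.
Codon 4 ACG (Thr): third position 4-fold.
Codon 5 CCU (Pro): third position 4-fold.
Codon 6 UGG (Trp): third position 1-fold.
Codon 7 UCU (Ser): third position 4-fold.
Codon 8 UAU (Tyr): third position 2-fold.
Codon 9 GAG (Glu): third position 2-fold.
Four-fold degenerate third positions: 4.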